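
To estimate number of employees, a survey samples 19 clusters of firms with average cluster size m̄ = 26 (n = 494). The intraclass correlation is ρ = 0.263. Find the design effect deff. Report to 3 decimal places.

7.575

deff = 1 + (26 − 1)·0.263 = 1 + 6.575 = 7.575.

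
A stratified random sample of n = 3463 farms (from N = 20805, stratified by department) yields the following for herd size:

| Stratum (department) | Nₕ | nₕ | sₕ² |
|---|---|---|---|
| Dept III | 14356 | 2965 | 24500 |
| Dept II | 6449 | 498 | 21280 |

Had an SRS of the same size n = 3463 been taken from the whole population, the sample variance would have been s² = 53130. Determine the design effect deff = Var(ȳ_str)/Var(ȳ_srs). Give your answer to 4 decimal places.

0.5404

Var(ȳ_str) = Σ Wₕ²(1−fₕ)sₕ²/nₕ with Wₕ = Nₕ/20805:
  Dept III: (14356/20805)²·(1−2965/14356)·24500/2965 = 3.1217725
  Dept II: (6449/20805)²·(1−498/6449)·21280/498 = 3.7886908
  → Var(ȳ_str) = 6.9104633.
Var(ȳ_srs) = (1 − 3463/20805)·53130/3463 = 12.788476.
deff = 6.9104633 / 12.788476 = 0.5404.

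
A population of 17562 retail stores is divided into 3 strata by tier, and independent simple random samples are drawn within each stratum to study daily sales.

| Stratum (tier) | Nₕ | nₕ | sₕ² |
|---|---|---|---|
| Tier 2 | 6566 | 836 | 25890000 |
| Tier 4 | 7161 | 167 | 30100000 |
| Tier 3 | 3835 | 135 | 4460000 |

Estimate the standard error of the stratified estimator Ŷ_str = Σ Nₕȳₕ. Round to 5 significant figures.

Var(Ŷ_str) = Σₕ Nₕ²(1 − fₕ)sₕ²/nₕ.
Tier 2: 6566²·(1 − 836/6566)·25890000/836 = 1.1651485 × 10^12.
Tier 4: 7161²·(1 − 167/7161)·30100000/167 = 9.0271223 × 10^12.
Tier 3: 3835²·(1 − 135/3835)·4460000/135 = 4.6877904 × 10^11.
Sum = 1.066105 × 10^13.
SE = √(1.066105 × 10^13) = 3.2651 × 10^6.

3.2651 × 10^6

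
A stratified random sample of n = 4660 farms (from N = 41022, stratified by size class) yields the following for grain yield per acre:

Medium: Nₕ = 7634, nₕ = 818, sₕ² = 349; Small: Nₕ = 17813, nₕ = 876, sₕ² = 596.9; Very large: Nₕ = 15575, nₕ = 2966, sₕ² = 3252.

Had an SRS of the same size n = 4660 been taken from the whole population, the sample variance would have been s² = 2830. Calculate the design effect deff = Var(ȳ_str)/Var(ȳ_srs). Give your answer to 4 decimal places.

Var(ȳ_str) = Σ Wₕ²(1−fₕ)sₕ²/nₕ with Wₕ = Nₕ/41022:
  Medium: (7634/41022)²·(1−818/7634)·349/818 = 0.01319229
  Small: (17813/41022)²·(1−876/17813)·596.9/876 = 0.12216235
  Very large: (15575/41022)²·(1−2966/15575)·3252/2966 = 0.12795417
  → Var(ȳ_str) = 0.26330881.
Var(ȳ_srs) = (1 − 4660/41022)·2830/4660 = 0.53830876.
deff = 0.26330881 / 0.53830876 = 0.4891.

0.4891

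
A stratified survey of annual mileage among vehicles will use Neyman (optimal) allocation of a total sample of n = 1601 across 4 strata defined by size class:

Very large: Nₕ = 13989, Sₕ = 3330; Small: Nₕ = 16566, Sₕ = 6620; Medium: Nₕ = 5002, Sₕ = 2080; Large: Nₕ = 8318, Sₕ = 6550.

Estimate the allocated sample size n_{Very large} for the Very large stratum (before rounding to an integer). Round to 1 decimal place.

Neyman allocation: nₕ = n·NₕSₕ / Σⱼ NⱼSⱼ.
Σ NⱼSⱼ = 13989·3330 + 16566·6620 + 5002·2080 + 8318·6550 = 2.2113735 × 10^8.
n_{Very large} = 1601·13989·3330 / (2.2113735 × 10^8) = 337.3.

337.3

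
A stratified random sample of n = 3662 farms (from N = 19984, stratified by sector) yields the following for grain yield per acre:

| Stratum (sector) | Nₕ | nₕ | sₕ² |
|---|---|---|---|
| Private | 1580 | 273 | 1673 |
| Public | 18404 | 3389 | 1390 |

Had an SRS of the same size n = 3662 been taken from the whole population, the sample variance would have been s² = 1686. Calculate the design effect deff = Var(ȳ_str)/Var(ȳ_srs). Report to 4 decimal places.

0.8390

Var(ȳ_str) = Σ Wₕ²(1−fₕ)sₕ²/nₕ with Wₕ = Nₕ/19984:
  Private: (1580/19984)²·(1−273/1580)·1673/273 = 0.031688459
  Public: (18404/19984)²·(1−3389/18404)·1390/3389 = 0.28380233
  → Var(ȳ_str) = 0.31549079.
Var(ȳ_srs) = (1 − 3662/19984)·1686/3662 = 0.37603666.
deff = 0.31549079 / 0.37603666 = 0.8390.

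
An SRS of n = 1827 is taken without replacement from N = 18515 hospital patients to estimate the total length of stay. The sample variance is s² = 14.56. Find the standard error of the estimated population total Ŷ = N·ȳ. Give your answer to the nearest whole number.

1569

Var(Ŷ) = N²·Var(ȳ) = N²·(1 − n/N)·s²/n.
f = 1827/18515 = 0.09867675; Var(ȳ) = 0.90132325·14.56/1827 = 0.0071829592.
Var(Ŷ) = 18515² · 0.0071829592 = 2.4623559 × 10^6.
SE(Ŷ) = √(2.4623559 × 10^6) = 1569.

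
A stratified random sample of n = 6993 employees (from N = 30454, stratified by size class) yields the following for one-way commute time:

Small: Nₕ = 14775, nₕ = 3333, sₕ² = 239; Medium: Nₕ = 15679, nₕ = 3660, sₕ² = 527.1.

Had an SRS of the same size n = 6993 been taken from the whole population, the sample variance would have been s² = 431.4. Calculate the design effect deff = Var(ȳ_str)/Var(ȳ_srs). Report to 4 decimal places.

0.8908

Var(ȳ_str) = Σ Wₕ²(1−fₕ)sₕ²/nₕ with Wₕ = Nₕ/30454:
  Small: (14775/30454)²·(1−3333/14775)·239/3333 = 0.013070835
  Medium: (15679/30454)²·(1−3660/15679)·527.1/3660 = 0.0292624
  → Var(ȳ_str) = 0.042333235.
Var(ȳ_srs) = (1 − 6993/30454)·431.4/6993 = 0.047524635.
deff = 0.042333235 / 0.047524635 = 0.8908.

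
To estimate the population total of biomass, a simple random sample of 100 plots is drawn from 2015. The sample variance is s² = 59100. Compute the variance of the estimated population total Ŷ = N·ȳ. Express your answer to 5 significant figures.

2.2805 × 10^9

Var(Ŷ) = N²·Var(ȳ) = N²·(1 − n/N)·s²/n.
f = 100/2015 = 0.04962779; Var(ȳ) = 0.95037221·59100/100 = 561.66998.
Var(Ŷ) = 2015² · 561.66998 = 2.2805065 × 10^9.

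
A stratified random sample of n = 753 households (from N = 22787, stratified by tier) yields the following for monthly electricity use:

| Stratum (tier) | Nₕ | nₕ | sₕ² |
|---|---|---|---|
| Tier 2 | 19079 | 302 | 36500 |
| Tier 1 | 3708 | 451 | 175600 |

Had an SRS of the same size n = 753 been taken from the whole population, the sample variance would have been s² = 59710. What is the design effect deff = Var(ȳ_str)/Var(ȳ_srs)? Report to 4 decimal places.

Var(ȳ_str) = Σ Wₕ²(1−fₕ)sₕ²/nₕ with Wₕ = Nₕ/22787:
  Tier 2: (19079/22787)²·(1−302/19079)·36500/302 = 83.386056
  Tier 1: (3708/22787)²·(1−451/3708)·175600/451 = 9.0558902
  → Var(ȳ_str) = 92.441946.
Var(ȳ_srs) = (1 − 753/22787)·59710/753 = 76.675795.
deff = 92.441946 / 76.675795 = 1.2056.

1.2056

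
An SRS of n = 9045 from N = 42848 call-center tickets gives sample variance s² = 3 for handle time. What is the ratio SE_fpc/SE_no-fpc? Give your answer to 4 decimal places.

0.8882

f = n/N = 9045/42848 = 0.21109503.
SE_no-fpc = √(s²/n) = 0.018211945; SE_fpc = √((1−f)s²/n) = 0.016175909.
Ratio = √(1−f) = 0.88820322.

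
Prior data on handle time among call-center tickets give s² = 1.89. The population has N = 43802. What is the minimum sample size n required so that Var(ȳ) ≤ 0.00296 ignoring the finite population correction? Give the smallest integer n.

639

Without fpc, n₀ = s²/D = 1.89/0.00296 = 638.5135.
Rounding up, n = 639.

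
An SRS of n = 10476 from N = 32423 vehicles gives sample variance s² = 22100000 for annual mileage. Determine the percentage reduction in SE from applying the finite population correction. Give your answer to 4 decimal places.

17.7263

f = n/N = 10476/32423 = 0.32310397.
SE_no-fpc = √(s²/n) = 45.930206; SE_fpc = √((1−f)s²/n) = 37.788476.
Ratio = √(1−f) = 0.82273691. Reduction = 100·(1 − 0.82273691) = 17.7263%.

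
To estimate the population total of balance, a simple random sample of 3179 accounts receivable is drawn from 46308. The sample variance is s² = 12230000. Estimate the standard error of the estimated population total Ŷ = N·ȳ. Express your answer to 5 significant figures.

Var(Ŷ) = N²·Var(ȳ) = N²·(1 − n/N)·s²/n.
f = 3179/46308 = 0.06864905; Var(ȳ) = 0.93135095·12230000/3179 = 3583.0205.
Var(Ŷ) = 46308² · 3583.0205 = 7.6835397 × 10^12.
SE(Ŷ) = √(7.6835397 × 10^12) = 2.7719 × 10^6.

2.7719 × 10^6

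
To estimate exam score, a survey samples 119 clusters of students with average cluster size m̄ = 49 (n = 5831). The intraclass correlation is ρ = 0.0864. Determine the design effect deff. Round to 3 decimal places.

5.147

deff = 1 + (49 − 1)·0.0864 = 1 + 4.1472 = 5.1472.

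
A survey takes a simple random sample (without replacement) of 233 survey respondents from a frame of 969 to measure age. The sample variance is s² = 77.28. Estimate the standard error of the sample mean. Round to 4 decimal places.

0.5019

Under SRS without replacement, Var(ȳ) = (1 − f)·s²/n with f = n/N = 233/969 = 0.24045408.
Var(ȳ) = (1 − 0.24045408)·77.28/233 = 0.75954592·0.33167382 = 0.2519215.
SE(ȳ) = √(0.2519215) = 0.5019.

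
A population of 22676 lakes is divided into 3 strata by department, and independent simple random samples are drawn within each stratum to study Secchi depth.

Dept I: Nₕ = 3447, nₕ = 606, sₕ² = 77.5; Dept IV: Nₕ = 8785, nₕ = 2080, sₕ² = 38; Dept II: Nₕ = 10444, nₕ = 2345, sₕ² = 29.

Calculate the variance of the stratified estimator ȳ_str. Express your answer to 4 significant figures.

Var(ȳ_str) = Σₕ Wₕ²(1 − fₕ)sₕ²/nₕ with Wₕ = Nₕ/N, N = 22676.
Dept I: Wₕ = 0.15201094; term = 0.15201094²·(1 − 0.17580505)·77.5/606 = 0.0024356153.
Dept IV: Wₕ = 0.38741401; term = 0.38741401²·(1 − 0.23676722)·38/2080 = 0.0020928009.
Dept II: Wₕ = 0.46057506; term = 0.46057506²·(1 − 0.22453083)·29/2345 = 0.0020343258.
Sum = 0.006562742.

0.006563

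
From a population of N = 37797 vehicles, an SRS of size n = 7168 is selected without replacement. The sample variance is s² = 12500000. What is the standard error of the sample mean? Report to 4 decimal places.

37.5919

Under SRS without replacement, Var(ȳ) = (1 − f)·s²/n with f = n/N = 7168/37797 = 0.18964468.
Var(ȳ) = (1 − 0.18964468)·12500000/7168 = 0.81035532·1743.8616 = 1413.1475.
SE(ȳ) = √(1413.1475) = 37.5919.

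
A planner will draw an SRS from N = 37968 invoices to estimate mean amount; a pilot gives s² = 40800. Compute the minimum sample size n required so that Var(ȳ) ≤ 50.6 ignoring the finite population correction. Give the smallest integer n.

Without fpc, n₀ = s²/D = 40800/50.6 = 806.3241.
Rounding up, n = 807.

807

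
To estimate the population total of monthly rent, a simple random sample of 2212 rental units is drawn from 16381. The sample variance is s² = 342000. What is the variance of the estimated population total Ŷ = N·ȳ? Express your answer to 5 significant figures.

Var(Ŷ) = N²·Var(ȳ) = N²·(1 − n/N)·s²/n.
f = 2212/16381 = 0.13503449; Var(ȳ) = 0.86496551·342000/2212 = 133.73337.
Var(Ŷ) = 16381² · 133.73337 = 3.5885633 × 10^10.

3.5886 × 10^10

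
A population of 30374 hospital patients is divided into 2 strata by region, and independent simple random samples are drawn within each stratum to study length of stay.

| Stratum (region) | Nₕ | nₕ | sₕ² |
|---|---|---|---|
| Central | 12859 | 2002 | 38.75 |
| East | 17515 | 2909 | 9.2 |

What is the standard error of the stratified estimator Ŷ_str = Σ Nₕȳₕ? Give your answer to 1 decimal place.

Var(Ŷ_str) = Σₕ Nₕ²(1 − fₕ)sₕ²/nₕ.
Central: 12859²·(1 − 2002/12859)·38.75/2002 = 2.7022447 × 10^6.
East: 17515²·(1 − 2909/17515)·9.2/2909 = 809068.97.
Sum = 3.5113137 × 10^6.
SE = √(3.5113137 × 10^6) = 1873.8.

1873.8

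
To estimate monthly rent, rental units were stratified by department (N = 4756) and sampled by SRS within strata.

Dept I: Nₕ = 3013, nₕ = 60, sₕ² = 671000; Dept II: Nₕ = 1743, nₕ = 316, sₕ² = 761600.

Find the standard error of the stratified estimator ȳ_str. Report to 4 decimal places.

Var(ȳ_str) = Σₕ Wₕ²(1 − fₕ)sₕ²/nₕ with Wₕ = Nₕ/N, N = 4756.
Dept I: Wₕ = 0.63351556; term = 0.63351556²·(1 − 0.01991371)·671000/60 = 4398.9615.
Dept II: Wₕ = 0.36648444; term = 0.36648444²·(1 − 0.18129662)·761600/316 = 265.01931.
Sum = 4663.9808.
SE = √(4663.9808) = 68.2933.

68.2933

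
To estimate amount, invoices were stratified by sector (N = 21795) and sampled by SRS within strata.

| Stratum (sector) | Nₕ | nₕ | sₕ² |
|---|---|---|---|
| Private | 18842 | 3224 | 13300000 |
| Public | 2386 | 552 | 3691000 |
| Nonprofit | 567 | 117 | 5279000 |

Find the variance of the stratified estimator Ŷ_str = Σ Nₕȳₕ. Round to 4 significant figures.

1.255 × 10^12

Var(Ŷ_str) = Σₕ Nₕ²(1 − fₕ)sₕ²/nₕ.
Private: 18842²·(1 − 3224/18842)·13300000/3224 = 1.213973 × 10^12.
Public: 2386²·(1 − 552/2386)·3691000/552 = 2.9260028 × 10^10.
Nonprofit: 567²·(1 − 117/567)·5279000/117 = 1.1512281 × 10^10.
Sum = 1.2547453 × 10^12.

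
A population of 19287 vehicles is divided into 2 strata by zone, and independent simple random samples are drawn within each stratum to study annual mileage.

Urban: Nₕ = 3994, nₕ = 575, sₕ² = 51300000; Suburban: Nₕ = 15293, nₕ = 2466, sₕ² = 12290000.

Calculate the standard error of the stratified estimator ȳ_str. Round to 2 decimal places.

76.83

Var(ȳ_str) = Σₕ Wₕ²(1 − fₕ)sₕ²/nₕ with Wₕ = Nₕ/N, N = 19287.
Urban: Wₕ = 0.20708249; term = 0.20708249²·(1 − 0.14396595)·51300000/575 = 3275.1208.
Suburban: Wₕ = 0.79291751; term = 0.79291751²·(1 − 0.16125025)·12290000/2466 = 2628.1324.
Sum = 5903.2532.
SE = √(5903.2532) = 76.83.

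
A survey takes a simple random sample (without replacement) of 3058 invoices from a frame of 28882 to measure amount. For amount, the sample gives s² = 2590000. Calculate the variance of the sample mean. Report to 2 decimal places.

Under SRS without replacement, Var(ȳ) = (1 − f)·s²/n with f = n/N = 3058/28882 = 0.10587909.
Var(ȳ) = (1 − 0.10587909)·2590000/3058 = 0.89412091·846.9588 = 757.28357.

757.28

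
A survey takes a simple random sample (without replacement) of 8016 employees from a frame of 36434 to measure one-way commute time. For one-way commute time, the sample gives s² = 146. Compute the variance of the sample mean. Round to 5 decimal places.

Under SRS without replacement, Var(ȳ) = (1 − f)·s²/n with f = n/N = 8016/36434 = 0.22001427.
Var(ȳ) = (1 − 0.22001427)·146/8016 = 0.77998573·0.018213573 = 0.014206327.

0.01421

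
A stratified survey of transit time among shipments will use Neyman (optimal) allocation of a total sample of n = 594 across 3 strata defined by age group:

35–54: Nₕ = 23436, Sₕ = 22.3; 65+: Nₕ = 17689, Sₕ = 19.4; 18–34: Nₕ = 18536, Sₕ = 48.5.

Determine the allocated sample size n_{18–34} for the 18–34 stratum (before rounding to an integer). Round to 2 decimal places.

Neyman allocation: nₕ = n·NₕSₕ / Σⱼ NⱼSⱼ.
Σ NⱼSⱼ = 23436·22.3 + 17689·19.4 + 18536·48.5 = 1.7647854 × 10^6.
n_{18–34} = 594·18536·48.5 / (1.7647854 × 10^6) = 302.59.

302.59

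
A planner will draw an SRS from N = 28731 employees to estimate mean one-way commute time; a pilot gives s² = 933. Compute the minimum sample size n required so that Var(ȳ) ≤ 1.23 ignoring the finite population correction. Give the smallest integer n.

759

Without fpc, n₀ = s²/D = 933/1.23 = 758.5366.
Rounding up, n = 759.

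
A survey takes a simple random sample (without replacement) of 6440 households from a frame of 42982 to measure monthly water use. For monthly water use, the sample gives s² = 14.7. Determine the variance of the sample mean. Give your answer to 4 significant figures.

Under SRS without replacement, Var(ȳ) = (1 − f)·s²/n with f = n/N = 6440/42982 = 0.14983016.
Var(ȳ) = (1 − 0.14983016)·14.7/6440 = 0.85016984·0.0022826087 = 0.0019406051.

0.001941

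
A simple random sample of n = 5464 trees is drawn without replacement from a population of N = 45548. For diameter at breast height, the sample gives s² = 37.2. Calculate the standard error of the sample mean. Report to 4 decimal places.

0.0774

Under SRS without replacement, Var(ȳ) = (1 − f)·s²/n with f = n/N = 5464/45548 = 0.11996136.
Var(ȳ) = (1 − 0.11996136)·37.2/5464 = 0.88003864·0.0068081991 = 0.0059914783.
SE(ȳ) = √(0.0059914783) = 0.0774.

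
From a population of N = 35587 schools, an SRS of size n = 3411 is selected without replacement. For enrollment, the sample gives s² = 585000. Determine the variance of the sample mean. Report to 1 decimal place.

Under SRS without replacement, Var(ȳ) = (1 − f)·s²/n with f = n/N = 3411/35587 = 0.09584961.
Var(ȳ) = (1 − 0.09584961)·585000/3411 = 0.90415039·171.50396 = 155.06537.

155.1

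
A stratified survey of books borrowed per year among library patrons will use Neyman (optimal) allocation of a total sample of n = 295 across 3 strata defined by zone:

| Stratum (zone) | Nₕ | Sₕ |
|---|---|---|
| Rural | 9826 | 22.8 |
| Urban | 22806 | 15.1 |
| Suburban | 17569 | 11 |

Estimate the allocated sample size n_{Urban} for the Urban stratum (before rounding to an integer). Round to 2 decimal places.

Neyman allocation: nₕ = n·NₕSₕ / Σⱼ NⱼSⱼ.
Σ NⱼSⱼ = 9826·22.8 + 22806·15.1 + 17569·11 = 761662.4.
n_{Urban} = 295·22806·15.1 / 761662.4 = 133.38.

133.38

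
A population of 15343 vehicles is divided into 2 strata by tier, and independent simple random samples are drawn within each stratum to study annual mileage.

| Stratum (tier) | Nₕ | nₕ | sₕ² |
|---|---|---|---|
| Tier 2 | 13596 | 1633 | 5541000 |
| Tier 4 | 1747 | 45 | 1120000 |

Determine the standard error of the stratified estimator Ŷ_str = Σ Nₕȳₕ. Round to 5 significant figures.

Var(Ŷ_str) = Σₕ Nₕ²(1 − fₕ)sₕ²/nₕ.
Tier 2: 13596²·(1 − 1633/13596)·5541000/1633 = 5.5189089 × 10^11.
Tier 4: 1747²·(1 − 45/1747)·1120000/45 = 7.4004473 × 10^10.
Sum = 6.2589536 × 10^11.
SE = √(6.2589536 × 10^11) = 791140.

791140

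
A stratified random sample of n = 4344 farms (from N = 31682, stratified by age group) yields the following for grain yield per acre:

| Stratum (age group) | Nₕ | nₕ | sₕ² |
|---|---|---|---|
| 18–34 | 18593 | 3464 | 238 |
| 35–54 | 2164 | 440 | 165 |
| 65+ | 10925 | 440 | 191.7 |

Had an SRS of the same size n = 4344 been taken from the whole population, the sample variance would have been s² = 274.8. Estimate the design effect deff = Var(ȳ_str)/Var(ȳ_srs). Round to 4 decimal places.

1.2891

Var(ȳ_str) = Σ Wₕ²(1−fₕ)sₕ²/nₕ with Wₕ = Nₕ/31682:
  18–34: (18593/31682)²·(1−3464/18593)·238/3464 = 0.019254559
  35–54: (2164/31682)²·(1−440/2164)·165/440 = 0.0013938005
  65+: (10925/31682)²·(1−440/10925)·191.7/440 = 0.049720345
  → Var(ȳ_str) = 0.070368705.
Var(ȳ_srs) = (1 − 4344/31682)·274.8/4344 = 0.054585974.
deff = 0.070368705 / 0.054585974 = 1.2891.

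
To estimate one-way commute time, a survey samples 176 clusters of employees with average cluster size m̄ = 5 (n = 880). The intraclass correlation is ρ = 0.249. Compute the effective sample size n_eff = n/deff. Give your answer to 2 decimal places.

440.88

deff = 1 + (5 − 1)·0.249 = 1 + 0.996 = 1.996.
n_eff = 880 / 1.996 = 440.88.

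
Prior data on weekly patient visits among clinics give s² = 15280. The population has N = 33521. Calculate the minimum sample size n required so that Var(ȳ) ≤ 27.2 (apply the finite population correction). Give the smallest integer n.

Without fpc, n₀ = s²/D = 15280/27.2 = 561.7647.
With fpc, (1 − n/N)·s²/n ≤ D requires n ≥ n₀/(1 + n₀/N) = 561.7647/(1 + 561.7647/33521) = 552.5055.
Rounding up, n = 553.

553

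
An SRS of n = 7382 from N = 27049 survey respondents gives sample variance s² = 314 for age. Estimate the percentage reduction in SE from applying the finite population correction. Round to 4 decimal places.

14.7306

f = n/N = 7382/27049 = 0.27291212.
SE_no-fpc = √(s²/n) = 0.20624233; SE_fpc = √((1−f)s²/n) = 0.1758617.
Ratio = √(1−f) = 0.85269448. Reduction = 100·(1 − 0.85269448) = 14.7306%.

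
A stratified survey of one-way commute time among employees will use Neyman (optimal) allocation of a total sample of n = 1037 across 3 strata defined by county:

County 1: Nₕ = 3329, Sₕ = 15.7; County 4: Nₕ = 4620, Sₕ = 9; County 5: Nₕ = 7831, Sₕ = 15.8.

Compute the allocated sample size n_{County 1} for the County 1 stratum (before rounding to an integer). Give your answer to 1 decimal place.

249.1

Neyman allocation: nₕ = n·NₕSₕ / Σⱼ NⱼSⱼ.
Σ NⱼSⱼ = 3329·15.7 + 4620·9 + 7831·15.8 = 217575.1.
n_{County 1} = 1037·3329·15.7 / 217575.1 = 249.1.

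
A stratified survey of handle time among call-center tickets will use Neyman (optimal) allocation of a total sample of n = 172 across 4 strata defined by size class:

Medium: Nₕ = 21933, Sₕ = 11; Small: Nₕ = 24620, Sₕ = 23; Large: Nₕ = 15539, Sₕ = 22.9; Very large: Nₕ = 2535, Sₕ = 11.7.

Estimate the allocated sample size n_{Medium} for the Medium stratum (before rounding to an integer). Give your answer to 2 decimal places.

34.78

Neyman allocation: nₕ = n·NₕSₕ / Σⱼ NⱼSⱼ.
Σ NⱼSⱼ = 21933·11 + 24620·23 + 15539·22.9 + 2535·11.7 = 1.1930256 × 10^6.
n_{Medium} = 172·21933·11 / (1.1930256 × 10^6) = 34.78.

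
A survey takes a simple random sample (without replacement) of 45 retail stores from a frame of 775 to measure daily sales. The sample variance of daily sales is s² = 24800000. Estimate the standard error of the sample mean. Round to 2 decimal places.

Under SRS without replacement, Var(ȳ) = (1 − f)·s²/n with f = n/N = 45/775 = 0.05806452.
Var(ȳ) = (1 − 0.05806452)·24800000/45 = 0.94193548·551111.11 = 519111.11.
SE(ȳ) = √(519111.11) = 720.49.

720.49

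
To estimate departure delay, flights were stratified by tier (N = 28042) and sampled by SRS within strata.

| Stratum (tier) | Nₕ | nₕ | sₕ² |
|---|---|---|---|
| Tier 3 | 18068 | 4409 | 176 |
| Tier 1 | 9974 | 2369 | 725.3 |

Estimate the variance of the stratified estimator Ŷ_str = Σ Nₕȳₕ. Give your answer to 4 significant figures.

Var(Ŷ_str) = Σₕ Nₕ²(1 − fₕ)sₕ²/nₕ.
Tier 3: 18068²·(1 − 4409/18068)·176/4409 = 9.8514817 × 10^6.
Tier 1: 9974²·(1 − 2369/9974)·725.3/2369 = 2.3223154 × 10^7.
Sum = 3.3074636 × 10^7.

3.307 × 10^7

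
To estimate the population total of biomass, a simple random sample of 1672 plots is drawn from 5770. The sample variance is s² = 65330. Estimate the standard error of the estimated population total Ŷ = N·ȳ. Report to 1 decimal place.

30395.7

Var(Ŷ) = N²·Var(ȳ) = N²·(1 − n/N)·s²/n.
f = 1672/5770 = 0.28977470; Var(ȳ) = 0.71022530·65330/1672 = 27.750609.
Var(Ŷ) = 5770² · 27.750609 = 9.2389825 × 10^8.
SE(Ŷ) = √(9.2389825 × 10^8) = 30395.7.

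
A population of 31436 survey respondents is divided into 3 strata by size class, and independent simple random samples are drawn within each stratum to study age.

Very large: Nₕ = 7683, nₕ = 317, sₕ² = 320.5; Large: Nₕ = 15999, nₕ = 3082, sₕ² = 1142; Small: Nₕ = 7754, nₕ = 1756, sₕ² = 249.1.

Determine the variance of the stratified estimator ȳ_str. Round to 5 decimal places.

Var(ȳ_str) = Σₕ Wₕ²(1 − fₕ)sₕ²/nₕ with Wₕ = Nₕ/N, N = 31436.
Very large: Wₕ = 0.24440132; term = 0.24440132²·(1 − 0.04125992)·320.5/317 = 0.057899759.
Large: Wₕ = 0.50893880; term = 0.50893880²·(1 − 0.19263704)·1142/3082 = 0.077487814.
Small: Wₕ = 0.24665988; term = 0.24665988²·(1 − 0.22646376)·249.1/1756 = 0.0066761627.
Sum = 0.14206374.

0.14206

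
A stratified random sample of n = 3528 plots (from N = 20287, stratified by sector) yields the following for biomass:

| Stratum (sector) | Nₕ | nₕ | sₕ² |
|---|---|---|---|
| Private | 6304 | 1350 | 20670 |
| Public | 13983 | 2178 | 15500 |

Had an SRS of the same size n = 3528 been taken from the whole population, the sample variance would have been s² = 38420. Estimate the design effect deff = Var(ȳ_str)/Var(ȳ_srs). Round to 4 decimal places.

Var(ȳ_str) = Σ Wₕ²(1−fₕ)sₕ²/nₕ with Wₕ = Nₕ/20287:
  Private: (6304/20287)²·(1−1350/6304)·20670/1350 = 1.1618318
  Public: (13983/20287)²·(1−2178/13983)·15500/2178 = 2.8543322
  → Var(ȳ_str) = 4.016164.
Var(ȳ_srs) = (1 − 3528/20287)·38420/3528 = 8.996199.
deff = 4.016164 / 8.996199 = 0.4464.

0.4464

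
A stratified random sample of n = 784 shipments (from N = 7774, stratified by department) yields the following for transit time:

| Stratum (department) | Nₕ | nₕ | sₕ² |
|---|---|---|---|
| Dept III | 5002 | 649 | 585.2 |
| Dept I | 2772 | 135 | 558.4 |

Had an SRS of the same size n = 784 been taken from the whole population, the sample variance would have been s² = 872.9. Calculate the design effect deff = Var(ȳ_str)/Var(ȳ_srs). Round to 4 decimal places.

0.8242

Var(ȳ_str) = Σ Wₕ²(1−fₕ)sₕ²/nₕ with Wₕ = Nₕ/7774:
  Dept III: (5002/7774)²·(1−649/5002)·585.2/649 = 0.32486498
  Dept I: (2772/7774)²·(1−135/2772)·558.4/135 = 0.50029473
  → Var(ȳ_str) = 0.82515971.
Var(ȳ_srs) = (1 − 784/7774)·872.9/784 = 1.0011083.
deff = 0.82515971 / 1.0011083 = 0.8242.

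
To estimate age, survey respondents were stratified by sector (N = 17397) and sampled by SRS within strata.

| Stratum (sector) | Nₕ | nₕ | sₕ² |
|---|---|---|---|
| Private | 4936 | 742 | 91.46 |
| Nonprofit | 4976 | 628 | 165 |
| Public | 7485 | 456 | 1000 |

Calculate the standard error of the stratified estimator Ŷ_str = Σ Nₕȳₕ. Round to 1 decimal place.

Var(Ŷ_str) = Σₕ Nₕ²(1 − fₕ)sₕ²/nₕ.
Private: 4936²·(1 − 742/4936)·91.46/742 = 2.5517074 × 10^6.
Nonprofit: 4976²·(1 − 628/4976)·165/628 = 5.6845254 × 10^6.
Public: 7485²·(1 − 456/7485)·1000/456 = 1.1537734 × 10^8.
Sum = 1.2361357 × 10^8.
SE = √(1.2361357 × 10^8) = 11118.2.

11118.2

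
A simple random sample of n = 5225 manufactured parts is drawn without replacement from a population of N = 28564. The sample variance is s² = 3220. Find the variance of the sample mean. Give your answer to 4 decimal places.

0.5035

Under SRS without replacement, Var(ȳ) = (1 − f)·s²/n with f = n/N = 5225/28564 = 0.18292256.
Var(ȳ) = (1 − 0.18292256)·3220/5225 = 0.81707744·0.61626794 = 0.50353863.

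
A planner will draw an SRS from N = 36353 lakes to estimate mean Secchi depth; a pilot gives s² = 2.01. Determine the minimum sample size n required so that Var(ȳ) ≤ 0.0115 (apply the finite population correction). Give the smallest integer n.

Without fpc, n₀ = s²/D = 2.01/0.0115 = 174.7826.
With fpc, (1 − n/N)·s²/n ≤ D requires n ≥ n₀/(1 + n₀/N) = 174.7826/(1 + 174.7826/36353) = 173.9463.
Rounding up, n = 174.

174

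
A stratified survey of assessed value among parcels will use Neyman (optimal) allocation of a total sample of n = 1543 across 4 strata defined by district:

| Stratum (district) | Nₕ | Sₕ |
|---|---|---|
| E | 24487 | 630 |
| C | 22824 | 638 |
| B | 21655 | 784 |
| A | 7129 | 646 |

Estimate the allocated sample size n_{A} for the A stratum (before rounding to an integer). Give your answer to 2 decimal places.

137.79

Neyman allocation: nₕ = n·NₕSₕ / Σⱼ NⱼSⱼ.
Σ NⱼSⱼ = 24487·630 + 22824·638 + 21655·784 + 7129·646 = 5.1571376 × 10^7.
n_{A} = 1543·7129·646 / (5.1571376 × 10^7) = 137.79.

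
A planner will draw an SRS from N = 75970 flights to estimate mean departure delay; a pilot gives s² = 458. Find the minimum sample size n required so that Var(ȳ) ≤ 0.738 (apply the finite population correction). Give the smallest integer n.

616

Without fpc, n₀ = s²/D = 458/0.738 = 620.5962.
With fpc, (1 − n/N)·s²/n ≤ D requires n ≥ n₀/(1 + n₀/N) = 620.5962/(1 + 620.5962/75970) = 615.5676.
Rounding up, n = 616.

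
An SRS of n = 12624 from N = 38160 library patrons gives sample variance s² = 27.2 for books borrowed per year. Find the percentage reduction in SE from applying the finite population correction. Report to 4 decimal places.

f = n/N = 12624/38160 = 0.33081761.
SE_no-fpc = √(s²/n) = 0.04641795; SE_fpc = √((1−f)s²/n) = 0.03797154.
Ratio = √(1−f) = 0.81803569. Reduction = 100·(1 − 0.81803569) = 18.1964%.

18.1964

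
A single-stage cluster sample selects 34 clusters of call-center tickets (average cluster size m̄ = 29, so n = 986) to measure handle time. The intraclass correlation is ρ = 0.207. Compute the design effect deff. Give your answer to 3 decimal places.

deff = 1 + (29 − 1)·0.207 = 1 + 5.796 = 6.796.

6.796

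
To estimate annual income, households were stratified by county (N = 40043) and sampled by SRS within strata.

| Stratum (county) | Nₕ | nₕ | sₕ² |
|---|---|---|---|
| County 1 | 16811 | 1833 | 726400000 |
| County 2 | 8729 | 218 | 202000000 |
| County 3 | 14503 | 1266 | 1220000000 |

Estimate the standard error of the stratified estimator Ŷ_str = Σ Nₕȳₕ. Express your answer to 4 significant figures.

Var(Ŷ_str) = Σₕ Nₕ²(1 − fₕ)sₕ²/nₕ.
County 1: 16811²·(1 − 1833/16811)·726400000/1833 = 9.9783962 × 10^13.
County 2: 8729²·(1 − 218/8729)·202000000/218 = 6.8839857 × 10^13.
County 3: 14503²·(1 − 1266/14503)·1220000000/1266 = 1.8500077 × 10^14.
Sum = 3.5362459 × 10^14.
SE = √(3.5362459 × 10^14) = 1.880 × 10^7.

1.880 × 10^7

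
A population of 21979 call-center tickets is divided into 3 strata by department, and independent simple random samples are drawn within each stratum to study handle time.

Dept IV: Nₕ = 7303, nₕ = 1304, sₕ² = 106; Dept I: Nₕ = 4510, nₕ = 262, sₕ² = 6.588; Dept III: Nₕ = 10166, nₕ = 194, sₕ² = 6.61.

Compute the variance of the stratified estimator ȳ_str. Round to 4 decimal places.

0.0155

Var(ȳ_str) = Σₕ Wₕ²(1 − fₕ)sₕ²/nₕ with Wₕ = Nₕ/N, N = 21979.
Dept IV: Wₕ = 0.33227171; term = 0.33227171²·(1 − 0.17855676)·106/1304 = 0.0073721231.
Dept I: Wₕ = 0.20519587; term = 0.20519587²·(1 − 0.05809313)·6.588/262 = 9.9723495 × 10^-4.
Dept III: Wₕ = 0.46253242; term = 0.46253242²·(1 − 0.01908322)·6.61/194 = 0.007150168.
Sum = 0.015519526.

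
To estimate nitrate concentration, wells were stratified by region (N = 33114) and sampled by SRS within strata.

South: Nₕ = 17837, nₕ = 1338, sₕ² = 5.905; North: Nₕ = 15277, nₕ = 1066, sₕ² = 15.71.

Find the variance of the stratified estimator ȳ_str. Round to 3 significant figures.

0.00410

Var(ȳ_str) = Σₕ Wₕ²(1 − fₕ)sₕ²/nₕ with Wₕ = Nₕ/N, N = 33114.
South: Wₕ = 0.53865435; term = 0.53865435²·(1 − 0.07501261)·5.905/1338 = 0.0011844587.
North: Wₕ = 0.46134565; term = 0.46134565²·(1 − 0.06977810)·15.71/1066 = 0.0029178194.
Sum = 0.0041022781.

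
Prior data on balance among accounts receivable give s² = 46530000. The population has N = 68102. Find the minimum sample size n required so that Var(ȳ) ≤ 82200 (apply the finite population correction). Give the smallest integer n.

Without fpc, n₀ = s²/D = 46530000/82200 = 566.0584.
With fpc, (1 − n/N)·s²/n ≤ D requires n ≥ n₀/(1 + n₀/N) = 566.0584/(1 + 566.0584/68102) = 561.3922.
Rounding up, n = 562.

562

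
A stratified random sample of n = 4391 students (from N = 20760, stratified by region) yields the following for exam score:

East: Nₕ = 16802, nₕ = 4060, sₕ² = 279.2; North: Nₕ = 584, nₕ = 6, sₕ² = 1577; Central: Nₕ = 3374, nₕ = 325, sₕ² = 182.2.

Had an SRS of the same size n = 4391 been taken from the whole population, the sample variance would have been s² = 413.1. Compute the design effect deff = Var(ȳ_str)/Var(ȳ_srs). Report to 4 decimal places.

Var(ȳ_str) = Σ Wₕ²(1−fₕ)sₕ²/nₕ with Wₕ = Nₕ/20760:
  East: (16802/20760)²·(1−4060/16802)·279.2/4060 = 0.034161211
  North: (584/20760)²·(1−6/584)·1577/6 = 0.20585737
  Central: (3374/20760)²·(1−325/3374)·182.2/325 = 0.013381747
  → Var(ȳ_str) = 0.25340033.
Var(ȳ_srs) = (1 − 4391/20760)·413.1/4391 = 0.074179954.
deff = 0.25340033 / 0.074179954 = 3.4160.

3.4160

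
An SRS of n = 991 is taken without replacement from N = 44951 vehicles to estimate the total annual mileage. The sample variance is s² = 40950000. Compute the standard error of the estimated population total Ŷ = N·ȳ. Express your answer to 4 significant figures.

9.036 × 10^6

Var(Ŷ) = N²·Var(ȳ) = N²·(1 − n/N)·s²/n.
f = 991/44951 = 0.02204623; Var(ȳ) = 0.97795377·40950000/991 = 40410.905.
Var(Ŷ) = 44951² · 40410.905 = 8.1653968 × 10^13.
SE(Ŷ) = √(8.1653968 × 10^13) = 9.036 × 10^6.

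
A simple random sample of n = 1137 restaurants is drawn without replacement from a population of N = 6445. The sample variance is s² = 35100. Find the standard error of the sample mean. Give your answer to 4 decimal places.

Under SRS without replacement, Var(ȳ) = (1 − f)·s²/n with f = n/N = 1137/6445 = 0.17641583.
Var(ȳ) = (1 − 0.17641583)·35100/1137 = 0.82358417·30.870712 = 25.42463.
SE(ȳ) = √(25.42463) = 5.0423.

5.0423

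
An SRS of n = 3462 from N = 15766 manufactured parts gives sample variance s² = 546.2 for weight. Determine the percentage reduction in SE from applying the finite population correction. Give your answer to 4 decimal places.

f = n/N = 3462/15766 = 0.21958645.
SE_no-fpc = √(s²/n) = 0.39720281; SE_fpc = √((1−f)s²/n) = 0.35089301.
Ratio = √(1−f) = 0.88341018. Reduction = 100·(1 − 0.88341018) = 11.6590%.

11.6590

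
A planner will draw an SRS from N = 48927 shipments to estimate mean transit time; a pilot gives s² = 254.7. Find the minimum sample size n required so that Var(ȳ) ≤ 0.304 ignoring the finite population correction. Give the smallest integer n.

Without fpc, n₀ = s²/D = 254.7/0.304 = 837.8289.
Rounding up, n = 838.

838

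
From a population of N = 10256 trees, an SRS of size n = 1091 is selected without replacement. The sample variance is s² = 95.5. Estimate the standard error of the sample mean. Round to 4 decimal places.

0.2797

Under SRS without replacement, Var(ȳ) = (1 − f)·s²/n with f = n/N = 1091/10256 = 0.10637676.
Var(ȳ) = (1 − 0.10637676)·95.5/1091 = 0.89362324·0.087534372 = 0.07822275.
SE(ȳ) = √(0.07822275) = 0.2797.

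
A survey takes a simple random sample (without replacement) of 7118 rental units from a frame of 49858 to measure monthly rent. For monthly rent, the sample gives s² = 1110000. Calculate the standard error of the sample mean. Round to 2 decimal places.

Under SRS without replacement, Var(ȳ) = (1 − f)·s²/n with f = n/N = 7118/49858 = 0.14276545.
Var(ȳ) = (1 − 0.14276545)·1110000/7118 = 0.85723455·155.94268 = 133.67945.
SE(ȳ) = √(133.67945) = 11.56.

11.56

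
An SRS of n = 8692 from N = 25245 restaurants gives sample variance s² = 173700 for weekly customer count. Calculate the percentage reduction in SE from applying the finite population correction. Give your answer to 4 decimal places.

f = n/N = 8692/25245 = 0.34430580.
SE_no-fpc = √(s²/n) = 4.4703348; SE_fpc = √((1−f)s²/n) = 3.6198512.
Ratio = √(1−f) = 0.80974947. Reduction = 100·(1 − 0.80974947) = 19.0251%.

19.0251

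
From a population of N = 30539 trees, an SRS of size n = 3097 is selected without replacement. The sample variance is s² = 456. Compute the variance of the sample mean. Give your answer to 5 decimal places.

Under SRS without replacement, Var(ȳ) = (1 − f)·s²/n with f = n/N = 3097/30539 = 0.10141131.
Var(ȳ) = (1 − 0.10141131)·456/3097 = 0.89858869·0.14723926 = 0.13230754.

0.13231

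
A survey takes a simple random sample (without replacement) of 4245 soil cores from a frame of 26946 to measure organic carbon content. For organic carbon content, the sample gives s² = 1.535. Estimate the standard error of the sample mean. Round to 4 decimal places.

0.0175

Under SRS without replacement, Var(ȳ) = (1 − f)·s²/n with f = n/N = 4245/26946 = 0.15753730.
Var(ȳ) = (1 − 0.15753730)·1.535/4245 = 0.84246270·3.6160188 × 10^-4 = 3.046361 × 10^-4.
SE(ȳ) = √(3.046361 × 10^-4) = 0.0175.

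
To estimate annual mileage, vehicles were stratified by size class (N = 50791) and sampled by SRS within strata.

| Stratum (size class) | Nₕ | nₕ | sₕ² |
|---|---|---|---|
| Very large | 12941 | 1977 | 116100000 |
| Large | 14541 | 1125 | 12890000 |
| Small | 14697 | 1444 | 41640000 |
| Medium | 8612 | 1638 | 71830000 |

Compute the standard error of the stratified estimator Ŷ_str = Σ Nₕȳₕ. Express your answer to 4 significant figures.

Var(Ŷ_str) = Σₕ Nₕ²(1 − fₕ)sₕ²/nₕ.
Very large: 12941²·(1 − 1977/12941)·116100000/1977 = 8.3322524 × 10^12.
Large: 14541²·(1 − 1125/14541)·12890000/1125 = 2.2352068 × 10^12.
Small: 14697²·(1 − 1444/14697)·41640000/1444 = 5.6167671 × 10^12.
Medium: 8612²·(1 − 1638/8612)·71830000/1638 = 2.6337705 × 10^12.
Sum = 1.8817997 × 10^13.
SE = √(1.8817997 × 10^13) = 4.338 × 10^6.

4.338 × 10^6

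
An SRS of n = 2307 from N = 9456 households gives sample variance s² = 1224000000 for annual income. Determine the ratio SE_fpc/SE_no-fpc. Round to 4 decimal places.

f = n/N = 2307/9456 = 0.24397208.
SE_no-fpc = √(s²/n) = 728.39493; SE_fpc = √((1−f)s²/n) = 633.33841.
Ratio = √(1−f) = 0.86949866.

0.8695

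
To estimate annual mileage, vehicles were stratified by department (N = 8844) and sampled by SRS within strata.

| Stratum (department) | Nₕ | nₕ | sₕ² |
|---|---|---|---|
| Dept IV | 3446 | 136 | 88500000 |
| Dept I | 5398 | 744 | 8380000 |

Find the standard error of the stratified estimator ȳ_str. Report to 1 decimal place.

Var(ȳ_str) = Σₕ Wₕ²(1 − fₕ)sₕ²/nₕ with Wₕ = Nₕ/N, N = 8844.
Dept IV: Wₕ = 0.38964270; term = 0.38964270²·(1 − 0.03946605)·88500000/136 = 94896.493.
Dept I: Wₕ = 0.61035730; term = 0.61035730²·(1 − 0.13782883)·8380000/744 = 3617.7027.
Sum = 98514.196.
SE = √(98514.196) = 313.9.

313.9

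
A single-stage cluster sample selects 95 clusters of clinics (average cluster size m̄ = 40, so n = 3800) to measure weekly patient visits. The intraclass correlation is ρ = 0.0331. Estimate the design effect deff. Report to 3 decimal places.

deff = 1 + (40 − 1)·0.0331 = 1 + 1.2909 = 2.2909.

2.291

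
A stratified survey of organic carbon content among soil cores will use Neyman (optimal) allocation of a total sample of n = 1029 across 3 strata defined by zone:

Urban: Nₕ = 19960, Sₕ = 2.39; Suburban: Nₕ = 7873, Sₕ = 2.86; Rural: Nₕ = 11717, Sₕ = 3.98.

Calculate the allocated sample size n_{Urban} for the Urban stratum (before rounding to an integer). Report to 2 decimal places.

420.08

Neyman allocation: nₕ = n·NₕSₕ / Σⱼ NⱼSⱼ.
Σ NⱼSⱼ = 19960·2.39 + 7873·2.86 + 11717·3.98 = 116854.84.
n_{Urban} = 1029·19960·2.39 / 116854.84 = 420.08.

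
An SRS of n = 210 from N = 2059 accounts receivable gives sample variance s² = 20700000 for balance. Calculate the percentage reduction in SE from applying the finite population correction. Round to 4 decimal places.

f = n/N = 210/2059 = 0.10199126.
SE_no-fpc = √(s²/n) = 313.96087; SE_fpc = √((1−f)s²/n) = 297.51975.
Ratio = √(1−f) = 0.94763323. Reduction = 100·(1 − 0.94763323) = 5.2367%.

5.2367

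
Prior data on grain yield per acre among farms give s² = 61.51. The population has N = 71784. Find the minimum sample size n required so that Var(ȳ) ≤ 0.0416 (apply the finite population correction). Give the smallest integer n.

Without fpc, n₀ = s²/D = 61.51/0.0416 = 1478.6058.
With fpc, (1 − n/N)·s²/n ≤ D requires n ≥ n₀/(1 + n₀/N) = 1478.6058/(1 + 1478.6058/71784) = 1448.7642.
Rounding up, n = 1449.

1449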